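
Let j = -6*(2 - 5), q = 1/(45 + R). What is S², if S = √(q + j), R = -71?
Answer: 467/26 ≈ 17.962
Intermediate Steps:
q = -1/26 (q = 1/(45 - 71) = 1/(-26) = -1/26 ≈ -0.038462)
j = 18 (j = -6*(-3) = 18)
S = √12142/26 (S = √(-1/26 + 18) = √(467/26) = √12142/26 ≈ 4.2381)
S² = (√12142/26)² = 467/26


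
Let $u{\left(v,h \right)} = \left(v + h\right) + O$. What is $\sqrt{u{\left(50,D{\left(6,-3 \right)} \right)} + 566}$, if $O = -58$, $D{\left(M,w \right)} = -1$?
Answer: $\sqrt{557} \approx 23.601$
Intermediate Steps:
$u{\left(v,h \right)} = -58 + h + v$ ($u{\left(v,h \right)} = \left(v + h\right) - 58 = \left(h + v\right) - 58 = -58 + h + v$)
$\sqrt{u{\left(50,D{\left(6,-3 \right)} \right)} + 566} = \sqrt{\left(-58 - 1 + 50\right) + 566} = \sqrt{-9 + 566} = \sqrt{557}$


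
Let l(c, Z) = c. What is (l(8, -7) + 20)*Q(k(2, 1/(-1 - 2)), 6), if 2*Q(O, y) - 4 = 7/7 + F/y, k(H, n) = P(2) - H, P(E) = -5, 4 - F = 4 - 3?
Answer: 77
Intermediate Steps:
F = 3 (F = 4 - (4 - 3) = 4 - 1*1 = 4 - 1 = 3)
k(H, n) = -5 - H
Q(O, y) = 5/2 + 3/(2*y) (Q(O, y) = 2 + (7/7 + 3/y)/2 = 2 + (7*(⅐) + 3/y)/2 = 2 + (1 + 3/y)/2 = 2 + (½ + 3/(2*y)) = 5/2 + 3/(2*y))
(l(8, -7) + 20)*Q(k(2, 1/(-1 - 2)), 6) = (8 + 20)*((½)*(3 + 5*6)/6) = 28*((½)*(⅙)*(3 + 30)) = 28*((½)*(⅙)*33) = 28*(11/4) = 77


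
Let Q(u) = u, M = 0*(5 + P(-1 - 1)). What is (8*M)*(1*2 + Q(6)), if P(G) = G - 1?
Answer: 0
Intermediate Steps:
P(G) = -1 + G
M = 0 (M = 0*(5 + (-1 + (-1 - 1))) = 0*(5 + (-1 - 2)) = 0*(5 - 3) = 0*2 = 0)
(8*M)*(1*2 + Q(6)) = (8*0)*(1*2 + 6) = 0*(2 + 6) = 0*8 = 0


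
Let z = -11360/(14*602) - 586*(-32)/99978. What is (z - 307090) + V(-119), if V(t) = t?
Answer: -32357470180535/105326823 ≈ -3.0721e+5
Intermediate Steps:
z = -122213528/105326823 (z = -11360/8428 + 18752*(1/99978) = -11360*1/8428 + 9376/49989 = -2840/2107 + 9376/49989 = -122213528/105326823 ≈ -1.1603)
(z - 307090) + V(-119) = (-122213528/105326823 - 307090) - 119 = -32344936288598/105326823 - 119 = -32357470180535/105326823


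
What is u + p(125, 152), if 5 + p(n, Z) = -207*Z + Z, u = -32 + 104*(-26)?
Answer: -34053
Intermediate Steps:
u = -2736 (u = -32 - 2704 = -2736)
p(n, Z) = -5 - 206*Z (p(n, Z) = -5 + (-207*Z + Z) = -5 - 206*Z)
u + p(125, 152) = -2736 + (-5 - 206*152) = -2736 + (-5 - 31312) = -2736 - 31317 = -34053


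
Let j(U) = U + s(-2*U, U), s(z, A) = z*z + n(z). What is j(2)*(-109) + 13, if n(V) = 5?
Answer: -2494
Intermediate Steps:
s(z, A) = 5 + z² (s(z, A) = z*z + 5 = z² + 5 = 5 + z²)
j(U) = 5 + U + 4*U² (j(U) = U + (5 + (-2*U)²) = U + (5 + 4*U²) = 5 + U + 4*U²)
j(2)*(-109) + 13 = (5 + 2 + 4*2²)*(-109) + 13 = (5 + 2 + 4*4)*(-109) + 13 = (5 + 2 + 16)*(-109) + 13 = 23*(-109) + 13 = -2507 + 13 = -2494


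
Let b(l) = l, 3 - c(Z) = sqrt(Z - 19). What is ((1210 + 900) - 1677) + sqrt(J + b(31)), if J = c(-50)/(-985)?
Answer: 433 + sqrt(30074020 + 985*I*sqrt(69))/985 ≈ 438.57 + 0.00075735*I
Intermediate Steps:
c(Z) = 3 - sqrt(-19 + Z) (c(Z) = 3 - sqrt(Z - 19) = 3 - sqrt(-19 + Z))
J = -3/985 + I*sqrt(69)/985 (J = (3 - sqrt(-19 - 50))/(-985) = (3 - sqrt(-69))*(-1/985) = (3 - I*sqrt(69))*(-1/985) = -3/985 + I*sqrt(69)/985 ≈ -0.0030457 + 0.0084331*I)
((1210 + 900) - 1677) + sqrt(J + b(31)) = ((1210 + 900) - 1677) + sqrt((-3/985 + I*sqrt(69)/985) + 31) = (2110 - 1677) + sqrt(30532/985 + I*sqrt(69)/985) = 433 + sqrt(30532/985 + I*sqrt(69)/985)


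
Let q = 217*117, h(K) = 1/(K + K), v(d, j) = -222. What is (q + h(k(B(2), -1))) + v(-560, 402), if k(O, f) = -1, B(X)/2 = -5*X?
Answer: 50333/2 ≈ 25167.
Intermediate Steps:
B(X) = -10*X (B(X) = 2*(-5*X) = -10*X)
h(K) = 1/(2*K)
q = 25389
(q + h(k(B(2), -1))) + v(-560, 402) = (25389 + (½)/(-1)) - 222 = (25389 + (½)*(-1)) - 222 = (25389 - ½) - 222 = 50777/2 - 222 = 50333/2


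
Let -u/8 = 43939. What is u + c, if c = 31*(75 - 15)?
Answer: -349652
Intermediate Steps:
c = 1860 (c = 31*60 = 1860)
u = -351512 (u = -8*43939 = -351512)
u + c = -351512 + 1860 = -349652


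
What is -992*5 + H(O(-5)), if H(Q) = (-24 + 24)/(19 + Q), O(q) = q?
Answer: -4960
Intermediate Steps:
H(Q) = 0 (H(Q) = 0/(19 + Q) = 0)
-992*5 + H(O(-5)) = -992*5 + 0 = -4960 + 0 = -4960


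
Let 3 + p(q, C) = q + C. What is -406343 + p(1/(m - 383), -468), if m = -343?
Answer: -295346965/726 ≈ -4.0681e+5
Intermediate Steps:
p(q, C) = -3 + C + q (p(q, C) = -3 + (q + C) = -3 + (C + q) = -3 + C + q)
-406343 + p(1/(m - 383), -468) = -406343 + (-3 - 468 + 1/(-343 - 383)) = -406343 + (-3 - 468 + 1/(-726)) = -406343 + (-3 - 468 - 1/726) = -406343 - 341947/726 = -295346965/726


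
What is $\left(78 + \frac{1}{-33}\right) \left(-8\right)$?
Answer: $- \frac{20584}{33} \approx -623.76$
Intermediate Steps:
$\left(78 + \frac{1}{-33}\right) \left(-8\right) = \left(78 - \frac{1}{33}\right) \left(-8\right) = \frac{2573}{33} \left(-8\right) = - \frac{20584}{33}$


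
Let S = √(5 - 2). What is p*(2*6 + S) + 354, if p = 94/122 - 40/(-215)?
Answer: 958650/2623 + 2509*√3/2623 ≈ 367.14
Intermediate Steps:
S = √3 ≈ 1.7320
p = 2509/2623 (p = 94*(1/122) - 40*(-1/215) = 47/61 + 8/43 = 2509/2623 ≈ 0.95654)
p*(2*6 + S) + 354 = 2509*(2*6 + √3)/2623 + 354 = 2509*(12 + √3)/2623 + 354 = (30108/2623 + 2509*√3/2623) + 354 = 958650/2623 + 2509*√3/2623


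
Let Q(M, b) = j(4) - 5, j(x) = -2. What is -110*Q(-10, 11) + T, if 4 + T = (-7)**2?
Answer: 815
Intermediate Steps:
Q(M, b) = -7 (Q(M, b) = -2 - 5 = -7)
T = 45 (T = -4 + (-7)**2 = -4 + 49 = 45)
-110*Q(-10, 11) + T = -110*(-7) + 45 = 770 + 45 = 815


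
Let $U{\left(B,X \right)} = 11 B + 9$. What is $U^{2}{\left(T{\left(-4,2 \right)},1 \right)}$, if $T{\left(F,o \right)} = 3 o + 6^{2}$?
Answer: $221841$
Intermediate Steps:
$T{\left(F,o \right)} = 36 + 3 o$ ($T{\left(F,o \right)} = 3 o + 36 = 36 + 3 o$)
$U{\left(B,X \right)} = 9 + 11 B$
$U^{2}{\left(T{\left(-4,2 \right)},1 \right)} = \left(9 + 11 \left(36 + 3 \cdot 2\right)\right)^{2} = \left(9 + 11 \left(36 + 6\right)\right)^{2} = \left(9 + 11 \cdot 42\right)^{2} = \left(9 + 462\right)^{2} = 471^{2} = 221841$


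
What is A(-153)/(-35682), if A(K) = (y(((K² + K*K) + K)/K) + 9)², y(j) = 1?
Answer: -50/17841 ≈ -0.0028025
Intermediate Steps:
A(K) = 100 (A(K) = (1 + 9)² = 10² = 100)
A(-153)/(-35682) = 100/(-35682) = 100*(-1/35682) = -50/17841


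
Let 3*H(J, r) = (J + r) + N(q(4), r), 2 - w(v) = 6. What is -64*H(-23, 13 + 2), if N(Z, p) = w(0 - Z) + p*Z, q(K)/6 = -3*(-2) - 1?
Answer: -9344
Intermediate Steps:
q(K) = 30 (q(K) = 6*(-3*(-2) - 1) = 6*(6 - 1) = 6*5 = 30)
w(v) = -4 (w(v) = 2 - 1*6 = 2 - 6 = -4)
N(Z, p) = -4 + Z*p (N(Z, p) = -4 + p*Z = -4 + Z*p)
H(J, r) = -4/3 + J/3 + 31*r/3 (H(J, r) = ((J + r) + (-4 + 30*r))/3 = (-4 + J + 31*r)/3 = -4/3 + J/3 + 31*r/3)
-64*H(-23, 13 + 2) = -64*(-4/3 + (⅓)*(-23) + 31*(13 + 2)/3) = -64*(-4/3 - 23/3 + (31/3)*15) = -64*(-4/3 - 23/3 + 155) = -64*146 = -9344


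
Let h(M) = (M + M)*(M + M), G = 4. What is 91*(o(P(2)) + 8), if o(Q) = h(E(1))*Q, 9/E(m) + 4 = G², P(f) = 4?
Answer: 1547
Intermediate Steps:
E(m) = ¾ (E(m) = 9/(-4 + 4²) = 9/(-4 + 16) = 9/12 = 9*(1/12) = ¾)
h(M) = 4*M² (h(M) = (2*M)*(2*M) = 4*M²)
o(Q) = 9*Q/4 (o(Q) = (4*(¾)²)*Q = (4*(9/16))*Q = 9*Q/4)
91*(o(P(2)) + 8) = 91*((9/4)*4 + 8) = 91*(9 + 8) = 91*17 = 1547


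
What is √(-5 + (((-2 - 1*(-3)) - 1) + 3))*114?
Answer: 114*I*√2 ≈ 161.22*I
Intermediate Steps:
√(-5 + (((-2 - 1*(-3)) - 1) + 3))*114 = √(-5 + (((-2 + 3) - 1) + 3))*114 = √(-5 + ((1 - 1) + 3))*114 = √(-5 + (0 + 3))*114 = √(-5 + 3)*114 = √(-2)*114 = (I*√2)*114 = 114*I*√2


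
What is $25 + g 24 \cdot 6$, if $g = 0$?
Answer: $25$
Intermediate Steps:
$25 + g 24 \cdot 6 = 25 + 0 \cdot 24 \cdot 6 = 25 + 0 \cdot 144 = 25 + 0 = 25$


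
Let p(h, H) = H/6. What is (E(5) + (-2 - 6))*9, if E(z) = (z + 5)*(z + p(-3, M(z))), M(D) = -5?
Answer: 303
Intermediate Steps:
p(h, H) = H/6 (p(h, H) = H*(⅙) = H/6)
E(z) = (5 + z)*(-⅚ + z) (E(z) = (z + 5)*(z + (⅙)*(-5)) = (5 + z)*(z - ⅚) = (5 + z)*(-⅚ + z))
(E(5) + (-2 - 6))*9 = ((-25/6 + 5² + (25/6)*5) + (-2 - 6))*9 = ((-25/6 + 25 + 125/6) - 8)*9 = (125/3 - 8)*9 = (101/3)*9 = 303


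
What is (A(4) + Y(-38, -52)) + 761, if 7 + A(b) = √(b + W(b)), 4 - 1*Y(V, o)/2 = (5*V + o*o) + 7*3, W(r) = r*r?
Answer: -4308 + 2*√5 ≈ -4303.5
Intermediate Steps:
W(r) = r²
Y(V, o) = -34 - 10*V - 2*o² (Y(V, o) = 8 - 2*((5*V + o*o) + 7*3) = 8 - 2*((5*V + o²) + 21) = 8 - 2*((o² + 5*V) + 21) = 8 - 2*(21 + o² + 5*V) = 8 + (-42 - 10*V - 2*o²) = -34 - 10*V - 2*o²)
A(b) = -7 + √(b + b²)
(A(4) + Y(-38, -52)) + 761 = ((-7 + √(4*(1 + 4))) + (-34 - 10*(-38) - 2*(-52)²)) + 761 = ((-7 + √(4*5)) + (-34 + 380 - 2*2704)) + 761 = ((-7 + √20) + (-34 + 380 - 5408)) + 761 = ((-7 + 2*√5) - 5062) + 761 = (-5069 + 2*√5) + 761 = -4308 + 2*√5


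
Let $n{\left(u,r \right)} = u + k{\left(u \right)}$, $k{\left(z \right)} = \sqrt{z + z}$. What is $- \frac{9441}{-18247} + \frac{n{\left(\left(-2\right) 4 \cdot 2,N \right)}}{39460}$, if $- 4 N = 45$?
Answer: $\frac{93062477}{180006655} + \frac{i \sqrt{2}}{9865} \approx 0.51699 + 0.00014336 i$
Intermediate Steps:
$N = - \frac{45}{4}$ ($N = \left(- \frac{1}{4}\right) 45 = - \frac{45}{4} \approx -11.25$)
$k{\left(z \right)} = \sqrt{2} \sqrt{z}$ ($k{\left(z \right)} = \sqrt{2 z} = \sqrt{2} \sqrt{z}$)
$n{\left(u,r \right)} = u + \sqrt{2} \sqrt{u}$
$- \frac{9441}{-18247} + \frac{n{\left(\left(-2\right) 4 \cdot 2,N \right)}}{39460} = - \frac{9441}{-18247} + \frac{\left(-2\right) 4 \cdot 2 + \sqrt{2} \sqrt{\left(-2\right) 4 \cdot 2}}{39460} = \left(-9441\right) \left(- \frac{1}{18247}\right) + \left(\left(-8\right) 2 + \sqrt{2} \sqrt{\left(-8\right) 2}\right) \frac{1}{39460} = \frac{9441}{18247} + \left(-16 + \sqrt{2} \sqrt{-16}\right) \frac{1}{39460} = \frac{9441}{18247} + \left(-16 + \sqrt{2} \cdot 4 i\right) \frac{1}{39460} = \frac{9441}{18247} + \left(-16 + 4 i \sqrt{2}\right) \frac{1}{39460} = \frac{9441}{18247} - \left(\frac{4}{9865} - \frac{i \sqrt{2}}{9865}\right) = \frac{93062477}{180006655} + \frac{i \sqrt{2}}{9865}$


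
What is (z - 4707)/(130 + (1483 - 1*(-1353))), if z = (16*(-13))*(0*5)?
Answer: -4707/2966 ≈ -1.5870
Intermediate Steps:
z = 0 (z = -208*0 = 0)
(z - 4707)/(130 + (1483 - 1*(-1353))) = (0 - 4707)/(130 + (1483 - 1*(-1353))) = -4707/(130 + (1483 + 1353)) = -4707/(130 + 2836) = -4707/2966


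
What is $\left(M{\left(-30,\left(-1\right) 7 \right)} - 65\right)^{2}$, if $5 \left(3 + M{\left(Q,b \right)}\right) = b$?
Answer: $\frac{120409}{25} \approx 4816.4$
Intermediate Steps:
$M{\left(Q,b \right)} = -3 + \frac{b}{5}$
$\left(M{\left(-30,\left(-1\right) 7 \right)} - 65\right)^{2} = \left(\left(-3 + \frac{\left(-1\right) 7}{5}\right) - 65\right)^{2} = \left(\left(-3 + \frac{1}{5} \left(-7\right)\right) - 65\right)^{2} = \left(\left(-3 - \frac{7}{5}\right) - 65\right)^{2} = \left(- \frac{22}{5} - 65\right)^{2} = \left(- \frac{347}{5}\right)^{2} = \frac{120409}{25}$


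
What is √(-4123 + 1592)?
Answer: I*√2531 ≈ 50.309*I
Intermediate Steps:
√(-4123 + 1592) = √(-2531) = I*√2531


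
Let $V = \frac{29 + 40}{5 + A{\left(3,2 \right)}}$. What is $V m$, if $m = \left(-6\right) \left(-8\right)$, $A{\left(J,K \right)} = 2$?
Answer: $\frac{3312}{7} \approx 473.14$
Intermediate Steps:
$m = 48$
$V = \frac{69}{7}$ ($V = \frac{29 + 40}{5 + 2} = \frac{69}{7} \approx 9.8571$)
$V m = \frac{69}{7} \cdot 48 = \frac{3312}{7}$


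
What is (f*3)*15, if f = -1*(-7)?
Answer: 315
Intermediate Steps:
f = 7
(f*3)*15 = (7*3)*15 = 21*15 = 315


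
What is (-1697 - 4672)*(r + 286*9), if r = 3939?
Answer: -41481297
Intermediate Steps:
(-1697 - 4672)*(r + 286*9) = (-1697 - 4672)*(3939 + 286*9) = -6369*(3939 + 2574) = -6369*6513 = -41481297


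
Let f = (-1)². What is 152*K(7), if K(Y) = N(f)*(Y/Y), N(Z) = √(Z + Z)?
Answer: 152*√2 ≈ 214.96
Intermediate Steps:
f = 1
N(Z) = √2*√Z (N(Z) = √(2*Z) = √2*√Z)
K(Y) = √2 (K(Y) = (√2*√1)*(Y/Y) = (√2*1)*1 = √2*1 = √2)
152*K(7) = 152*√2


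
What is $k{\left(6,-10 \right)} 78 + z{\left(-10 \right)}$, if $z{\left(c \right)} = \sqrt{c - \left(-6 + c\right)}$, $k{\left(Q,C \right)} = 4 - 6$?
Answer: $-156 + \sqrt{6} \approx -153.55$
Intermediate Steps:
$k{\left(Q,C \right)} = -2$ ($k{\left(Q,C \right)} = 4 - 6 = -2$)
$z{\left(c \right)} = \sqrt{6}$
$k{\left(6,-10 \right)} 78 + z{\left(-10 \right)} = \left(-2\right) 78 + \sqrt{6} = -156 + \sqrt{6}$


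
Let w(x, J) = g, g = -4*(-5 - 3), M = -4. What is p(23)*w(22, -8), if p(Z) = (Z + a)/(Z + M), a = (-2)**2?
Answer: 864/19 ≈ 45.474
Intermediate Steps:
a = 4
g = 32 (g = -4*(-8) = 32)
p(Z) = (4 + Z)/(-4 + Z) (p(Z) = (Z + 4)/(Z - 4) = (4 + Z)/(-4 + Z))
w(x, J) = 32
p(23)*w(22, -8) = ((4 + 23)/(-4 + 23))*32 = (27/19)*32 = 864/19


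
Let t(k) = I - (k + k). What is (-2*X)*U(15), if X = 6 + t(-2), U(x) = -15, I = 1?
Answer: 330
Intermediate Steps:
t(k) = 1 - 2*k (t(k) = 1 - (k + k) = 1 - 2*k)
X = 11 (X = 6 + (1 - 2*(-2)) = 6 + (1 + 4) = 6 + 5 = 11)
(-2*X)*U(15) = -2*11*(-15) = -22*(-15) = 330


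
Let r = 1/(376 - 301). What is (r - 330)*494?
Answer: -12226006/75 ≈ -1.6301e+5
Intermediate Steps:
r = 1/75 ≈ 0.013333
(r - 330)*494 = (1/75 - 330)*494 = -24749/75*494 = -12226006/75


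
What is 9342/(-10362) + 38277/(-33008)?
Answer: -117497835/57004816 ≈ -2.0612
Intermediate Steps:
9342/(-10362) + 38277/(-33008) = 9342*(-1/10362) + 38277*(-1/33008) = -1557/1727 - 38277/33008 = -117497835/57004816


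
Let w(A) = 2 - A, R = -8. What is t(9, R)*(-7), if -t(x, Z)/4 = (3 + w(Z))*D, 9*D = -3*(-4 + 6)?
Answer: -728/3 ≈ -242.67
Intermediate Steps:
D = -2/3 (D = (-3*(-4 + 6))/9 = (-3*2)/9 = (1/9)*(-6) = -2/3 ≈ -0.66667)
t(x, Z) = 40/3 - 8*Z/3 (t(x, Z) = -4*(3 + (2 - Z))*(-2)/3 = -4*(5 - Z)*(-2)/3 = -4*(-10/3 + 2*Z/3) = 40/3 - 8*Z/3)
t(9, R)*(-7) = (40/3 - 8/3*(-8))*(-7) = (40/3 + 64/3)*(-7) = (104/3)*(-7) = -728/3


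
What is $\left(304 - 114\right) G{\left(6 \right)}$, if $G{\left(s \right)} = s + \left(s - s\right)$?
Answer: $1140$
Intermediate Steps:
$G{\left(s \right)} = s$ ($G{\left(s \right)} = s + 0 = s$)
$\left(304 - 114\right) G{\left(6 \right)} = \left(304 - 114\right) 6 = 190 \cdot 6 = 1140$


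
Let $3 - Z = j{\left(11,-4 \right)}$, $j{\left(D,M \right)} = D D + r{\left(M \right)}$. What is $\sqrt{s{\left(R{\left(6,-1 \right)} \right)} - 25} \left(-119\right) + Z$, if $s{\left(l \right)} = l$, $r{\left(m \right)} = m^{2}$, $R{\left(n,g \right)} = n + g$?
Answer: $-134 - 238 i \sqrt{5} \approx -134.0 - 532.18 i$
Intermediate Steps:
$R{\left(n,g \right)} = g + n$
$j{\left(D,M \right)} = D^{2} + M^{2}$ ($j{\left(D,M \right)} = D D + M^{2} = D^{2} + M^{2}$)
$Z = -134$ ($Z = 3 - \left(11^{2} + \left(-4\right)^{2}\right) = 3 - \left(121 + 16\right) = 3 - 137 = -134$)
$\sqrt{s{\left(R{\left(6,-1 \right)} \right)} - 25} \left(-119\right) + Z = \sqrt{\left(-1 + 6\right) - 25} \left(-119\right) - 134 = \sqrt{5 - 25} \left(-119\right) - 134 = \sqrt{-20} \left(-119\right) - 134 = 2 i \sqrt{5} \left(-119\right) - 134 = - 238 i \sqrt{5} - 134 = -134 - 238 i \sqrt{5}$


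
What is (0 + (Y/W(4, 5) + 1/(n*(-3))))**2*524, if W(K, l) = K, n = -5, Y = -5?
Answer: 660371/900 ≈ 733.75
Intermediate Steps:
(0 + (Y/W(4, 5) + 1/(n*(-3))))**2*524 = (0 + (-5/4 + 1/(-5*(-3))))**2*524 = (0 + (-5*1/4 - 1/5*(-1/3)))**2*524 = (0 + (-5/4 + 1/15))**2*524 = (0 - 71/60)**2*524 = (-71/60)**2*524 = (5041/3600)*524 = 660371/900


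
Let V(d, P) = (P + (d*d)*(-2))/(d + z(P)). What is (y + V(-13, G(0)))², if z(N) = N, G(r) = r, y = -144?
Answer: 13924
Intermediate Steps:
V(d, P) = (P - 2*d²)/(P + d) (V(d, P) = (P + (d*d)*(-2))/(d + P) = (P + d²*(-2))/(P + d) = (P - 2*d²)/(P + d))
(y + V(-13, G(0)))² = (-144 + (0 - 2*(-13)²)/(0 - 13))² = (-144 + (0 - 2*169)/(-13))² = (-144 - (0 - 338)/13)² = (-144 - 1/13*(-338))² = (-144 + 26)² = (-118)² = 13924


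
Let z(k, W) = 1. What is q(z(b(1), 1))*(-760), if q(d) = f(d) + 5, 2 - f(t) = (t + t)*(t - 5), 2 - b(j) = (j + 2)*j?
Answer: -11400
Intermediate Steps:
b(j) = 2 - j*(2 + j) (b(j) = 2 - (j + 2)*j = 2 - (2 + j)*j = 2 - j*(2 + j))
f(t) = 2 - 2*t*(-5 + t) (f(t) = 2 - (t + t)*(t - 5) = 2 - 2*t*(-5 + t))
q(d) = 7 - 2*d² + 10*d (q(d) = (2 - 2*d² + 10*d) + 5 = 7 - 2*d² + 10*d)
q(z(b(1), 1))*(-760) = (7 - 2*1² + 10*1)*(-760) = (7 - 2*1 + 10)*(-760) = (7 - 2 + 10)*(-760) = 15*(-760) = -11400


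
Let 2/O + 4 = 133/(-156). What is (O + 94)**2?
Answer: 5019155716/573049 ≈ 8758.7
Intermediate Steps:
O = -312/757 (O = 2/(-4 + 133/(-156)) = 2/(-4 + 133*(-1/156)) = 2/(-4 - 133/156) = 2/(-757/156) = 2*(-156/757) = -312/757 ≈ -0.41215)
(O + 94)**2 = (-312/757 + 94)**2 = (70846/757)**2 = 5019155716/573049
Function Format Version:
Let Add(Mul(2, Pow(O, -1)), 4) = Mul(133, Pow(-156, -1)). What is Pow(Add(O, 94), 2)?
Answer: Rational(5019155716, 573049) ≈ 8758.7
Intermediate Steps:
O = Rational(-312, 757) (O = Mul(2, Pow(Add(-4, Mul(133, Pow(-156, -1))), -1)) = Mul(2, Pow(Add(-4, Mul(133, Rational(-1, 156))), -1)) = Mul(2, Pow(Add(-4, Rational(-133, 156)), -1)) = Mul(2, Pow(Rational(-757, 156), -1)) = Mul(2, Rational(-156, 757)) = Rational(-312, 757) ≈ -0.41215)
Pow(Add(O, 94), 2) = Pow(Add(Rational(-312, 757), 94), 2) = Pow(Rational(70846, 757), 2) = Rational(5019155716, 573049)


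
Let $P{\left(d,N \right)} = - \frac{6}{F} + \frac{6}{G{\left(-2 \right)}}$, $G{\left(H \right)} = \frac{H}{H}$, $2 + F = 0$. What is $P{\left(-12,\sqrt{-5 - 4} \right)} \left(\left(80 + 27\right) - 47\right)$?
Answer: $540$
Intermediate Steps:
$F = -2$ ($F = -2 + 0 = -2$)
$G{\left(H \right)} = 1$
$P{\left(d,N \right)} = 9$ ($P{\left(d,N \right)} = - \frac{6}{-2} + \frac{6}{1} = \left(-6\right) \left(- \frac{1}{2}\right) + 6 \cdot 1 = 3 + 6 = 9$)
$P{\left(-12,\sqrt{-5 - 4} \right)} \left(\left(80 + 27\right) - 47\right) = 9 \left(\left(80 + 27\right) - 47\right) = 9 \left(107 - 47\right) = 9 \cdot 60 = 540$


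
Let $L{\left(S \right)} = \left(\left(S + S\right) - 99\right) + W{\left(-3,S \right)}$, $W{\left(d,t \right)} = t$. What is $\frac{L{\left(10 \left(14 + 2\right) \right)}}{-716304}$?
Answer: $- \frac{127}{238768} \approx -0.0005319$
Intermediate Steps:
$L{\left(S \right)} = -99 + 3 S$ ($L{\left(S \right)} = \left(\left(S + S\right) - 99\right) + S = \left(2 S - 99\right) + S = \left(-99 + 2 S\right) + S = -99 + 3 S$)
$\frac{L{\left(10 \left(14 + 2\right) \right)}}{-716304} = \frac{-99 + 3 \cdot 10 \left(14 + 2\right)}{-716304} = \left(-99 + 3 \cdot 10 \cdot 16\right) \left(- \frac{1}{716304}\right) = \left(-99 + 3 \cdot 160\right) \left(- \frac{1}{716304}\right) = \left(-99 + 480\right) \left(- \frac{1}{716304}\right) = 381 \left(- \frac{1}{716304}\right) = - \frac{127}{238768}$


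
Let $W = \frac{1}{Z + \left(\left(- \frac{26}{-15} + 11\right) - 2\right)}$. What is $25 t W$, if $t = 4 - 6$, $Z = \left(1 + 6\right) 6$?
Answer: $- \frac{750}{791} \approx -0.94817$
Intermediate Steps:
$Z = 42$ ($Z = 7 \cdot 6 = 42$)
$W = \frac{15}{791}$ ($W = \frac{1}{42 + \left(\left(- \frac{26}{-15} + 11\right) - 2\right)} = \frac{1}{42 + \left(\left(\left(-26\right) \left(- \frac{1}{15}\right) + 11\right) - 2\right)} = \frac{1}{42 + \left(\left(\frac{26}{15} + 11\right) - 2\right)} = \frac{1}{42 + \left(\frac{191}{15} - 2\right)} = \frac{1}{42 + \frac{161}{15}} = \frac{1}{\frac{791}{15}} = \frac{15}{791} \approx 0.018963$)
$t = -2$ ($t = 4 - 6 = -2$)
$25 t W = 25 \left(-2\right) \frac{15}{791} = \left(-50\right) \frac{15}{791} = - \frac{750}{791}$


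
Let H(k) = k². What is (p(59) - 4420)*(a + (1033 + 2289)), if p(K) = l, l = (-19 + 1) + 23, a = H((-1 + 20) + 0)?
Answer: -16260445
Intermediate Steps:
a = 361 (a = ((-1 + 20) + 0)² = (19 + 0)² = 19² = 361)
l = 5 (l = -18 + 23 = 5)
p(K) = 5
(p(59) - 4420)*(a + (1033 + 2289)) = (5 - 4420)*(361 + (1033 + 2289)) = -4415*(361 + 3322) = -4415*3683 = -16260445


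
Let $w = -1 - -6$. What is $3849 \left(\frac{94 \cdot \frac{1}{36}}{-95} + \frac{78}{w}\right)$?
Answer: $\frac{34165007}{570} \approx 59939.0$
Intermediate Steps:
$w = 5$ ($w = -1 + 6 = 5$)
$3849 \left(\frac{94 \cdot \frac{1}{36}}{-95} + \frac{78}{w}\right) = 3849 \left(\frac{94 \cdot \frac{1}{36}}{-95} + \frac{78}{5}\right) = 3849 \left(94 \cdot \frac{1}{36} \left(- \frac{1}{95}\right) + 78 \cdot \frac{1}{5}\right) = 3849 \left(\frac{47}{18} \left(- \frac{1}{95}\right) + \frac{78}{5}\right) = 3849 \left(- \frac{47}{1710} + \frac{78}{5}\right) = 3849 \cdot \frac{26629}{1710} = \frac{34165007}{570}$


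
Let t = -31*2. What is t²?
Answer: 3844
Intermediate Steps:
t = -62
t² = (-62)² = 3844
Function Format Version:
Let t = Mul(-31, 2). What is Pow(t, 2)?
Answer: 3844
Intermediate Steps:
t = -62
Pow(t, 2) = Pow(-62, 2) = 3844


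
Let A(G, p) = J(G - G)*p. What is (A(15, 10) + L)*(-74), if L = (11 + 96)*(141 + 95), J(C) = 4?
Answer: -1871608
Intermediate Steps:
A(G, p) = 4*p
L = 25252 (L = 107*236 = 25252)
(A(15, 10) + L)*(-74) = (4*10 + 25252)*(-74) = (40 + 25252)*(-74) = 25292*(-74) = -1871608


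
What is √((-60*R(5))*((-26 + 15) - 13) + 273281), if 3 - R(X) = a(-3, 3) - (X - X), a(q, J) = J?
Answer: √273281 ≈ 522.76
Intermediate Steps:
R(X) = 0 (R(X) = 3 - (3 - (X - X)) = 3 - (3 - 1*0) = 3 - (3 + 0) = 3 - 1*3 = 3 - 3 = 0)
√((-60*R(5))*((-26 + 15) - 13) + 273281) = √((-60*0)*((-26 + 15) - 13) + 273281) = √(0*(-11 - 13) + 273281) = √(0*(-24) + 273281) = √(0 + 273281) = √273281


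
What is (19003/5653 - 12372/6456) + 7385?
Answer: 22464499261/3041314 ≈ 7386.4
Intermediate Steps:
(19003/5653 - 12372/6456) + 7385 = (19003*(1/5653) - 12372*1/6456) + 7385 = (19003/5653 - 1031/538) + 7385 = 4395371/3041314 + 7385 = 22464499261/3041314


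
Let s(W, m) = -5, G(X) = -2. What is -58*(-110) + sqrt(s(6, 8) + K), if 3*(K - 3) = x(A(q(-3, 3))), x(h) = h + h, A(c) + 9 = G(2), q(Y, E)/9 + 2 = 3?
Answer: 6380 + 2*I*sqrt(21)/3 ≈ 6380.0 + 3.055*I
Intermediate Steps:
q(Y, E) = 9 (q(Y, E) = -18 + 9*3 = -18 + 27 = 9)
A(c) = -11 (A(c) = -9 - 2 = -11)
x(h) = 2*h
K = -13/3 (K = 3 + (2*(-11))/3 = 3 + (1/3)*(-22) = 3 - 22/3 = -13/3 ≈ -4.3333)
-58*(-110) + sqrt(s(6, 8) + K) = -58*(-110) + sqrt(-5 - 13/3) = 6380 + sqrt(-28/3) = 6380 + 2*I*sqrt(21)/3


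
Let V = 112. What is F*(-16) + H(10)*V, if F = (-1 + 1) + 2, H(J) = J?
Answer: 1088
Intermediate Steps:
F = 2 (F = 0 + 2 = 2)
F*(-16) + H(10)*V = 2*(-16) + 10*112 = -32 + 1120 = 1088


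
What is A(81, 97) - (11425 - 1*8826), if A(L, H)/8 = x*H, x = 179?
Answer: 136305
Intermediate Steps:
A(L, H) = 1432*H (A(L, H) = 8*(179*H) = 1432*H)
A(81, 97) - (11425 - 1*8826) = 1432*97 - (11425 - 1*8826) = 138904 - (11425 - 8826) = 138904 - 1*2599 = 138904 - 2599 = 136305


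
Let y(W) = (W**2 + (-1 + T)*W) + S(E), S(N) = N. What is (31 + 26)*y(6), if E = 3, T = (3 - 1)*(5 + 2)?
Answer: 6669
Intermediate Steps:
T = 14 (T = 2*7 = 14)
y(W) = 3 + W**2 + 13*W (y(W) = (W**2 + (-1 + 14)*W) + 3 = (W**2 + 13*W) + 3 = 3 + W**2 + 13*W)
(31 + 26)*y(6) = (31 + 26)*(3 + 6**2 + 13*6) = 57*(3 + 36 + 78) = 57*117 = 6669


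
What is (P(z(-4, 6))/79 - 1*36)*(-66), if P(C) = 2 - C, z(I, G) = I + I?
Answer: 187044/79 ≈ 2367.6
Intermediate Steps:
z(I, G) = 2*I
(P(z(-4, 6))/79 - 1*36)*(-66) = ((2 - 2*(-4))/79 - 1*36)*(-66) = ((2 - 1*(-8))*(1/79) - 36)*(-66) = ((2 + 8)*(1/79) - 36)*(-66) = (10*(1/79) - 36)*(-66) = (10/79 - 36)*(-66) = -2834/79*(-66) = 187044/79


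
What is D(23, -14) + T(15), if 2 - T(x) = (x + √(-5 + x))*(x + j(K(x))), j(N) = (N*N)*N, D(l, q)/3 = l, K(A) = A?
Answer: -50779 - 3390*√10 ≈ -61499.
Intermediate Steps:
D(l, q) = 3*l
j(N) = N³ (j(N) = N²*N = N³)
T(x) = 2 - (x + x³)*(x + √(-5 + x)) (T(x) = 2 - (x + √(-5 + x))*(x + x³) = 2 - (x + x³)*(x + √(-5 + x)))
D(23, -14) + T(15) = 3*23 + (2 - 1*15² - 1*15⁴ - 1*15*√(-5 + 15) - 1*15³*√(-5 + 15)) = 69 + (2 - 1*225 - 1*50625 - 1*15*√10 - 1*3375*√10) = 69 + (2 - 225 - 50625 - 15*√10 - 3375*√10) = 69 + (-50848 - 3390*√10) = -50779 - 3390*√10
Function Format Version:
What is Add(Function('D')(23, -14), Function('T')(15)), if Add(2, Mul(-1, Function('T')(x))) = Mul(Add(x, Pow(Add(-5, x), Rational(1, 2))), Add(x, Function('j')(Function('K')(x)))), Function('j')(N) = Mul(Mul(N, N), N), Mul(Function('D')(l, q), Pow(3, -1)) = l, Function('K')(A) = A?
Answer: Add(-50779, Mul(-3390, Pow(10, Rational(1, 2)))) ≈ -61499.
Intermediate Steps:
Function('D')(l, q) = Mul(3, l)
Function('j')(N) = Pow(N, 3) (Function('j')(N) = Mul(Pow(N, 2), N) = Pow(N, 3))
Function('T')(x) = Add(2, Mul(-1, Add(x, Pow(x, 3)), Add(x, Pow(Add(-5, x), Rational(1, 2))))) (Function('T')(x) = Add(2, Mul(-1, Mul(Add(x, Pow(Add(-5, x), Rational(1, 2))), Add(x, Pow(x, 3))))) = Add(2, Mul(-1, Mul(Add(x, Pow(x, 3)), Add(x, Pow(Add(-5, x), Rational(1, 2)))))) = Add(2, Mul(-1, Add(x, Pow(x, 3)), Add(x, Pow(Add(-5, x), Rational(1, 2))))))
Add(Function('D')(23, -14), Function('T')(15)) = Add(Mul(3, 23), Add(2, Mul(-1, Pow(15, 2)), Mul(-1, Pow(15, 4)), Mul(-1, 15, Pow(Add(-5, 15), Rational(1, 2))), Mul(-1, Pow(15, 3), Pow(Add(-5, 15), Rational(1, 2))))) = Add(69, Add(2, Mul(-1, 225), Mul(-1, 50625), Mul(-1, 15, Pow(10, Rational(1, 2))), Mul(-1, 3375, Pow(10, Rational(1, 2))))) = Add(69, Add(2, -225, -50625, Mul(-15, Pow(10, Rational(1, 2))), Mul(-3375, Pow(10, Rational(1, 2))))) = Add(69, Add(-50848, Mul(-3390, Pow(10, Rational(1, 2))))) = Add(-50779, Mul(-3390, Pow(10, Rational(1, 2))))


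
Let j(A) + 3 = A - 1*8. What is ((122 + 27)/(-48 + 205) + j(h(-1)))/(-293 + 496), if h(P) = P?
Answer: -1735/31871 ≈ -0.054438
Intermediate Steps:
j(A) = -11 + A (j(A) = -3 + (A - 1*8) = -3 + (A - 8) = -3 + (-8 + A) = -11 + A)
((122 + 27)/(-48 + 205) + j(h(-1)))/(-293 + 496) = ((122 + 27)/(-48 + 205) + (-11 - 1))/(-293 + 496) = (149/157 - 12)/203 = (149*(1/157) - 12)*(1/203) = (149/157 - 12)*(1/203) = -1735/157*1/203 = -1735/31871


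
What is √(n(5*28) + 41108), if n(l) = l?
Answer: 4*√2578 ≈ 203.10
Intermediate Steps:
√(n(5*28) + 41108) = √(5*28 + 41108) = √(140 + 41108) = √41248 = 4*√2578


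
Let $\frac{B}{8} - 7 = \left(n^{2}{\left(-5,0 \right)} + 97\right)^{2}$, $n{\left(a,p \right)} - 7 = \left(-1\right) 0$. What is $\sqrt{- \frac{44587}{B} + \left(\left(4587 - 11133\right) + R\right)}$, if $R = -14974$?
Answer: $\frac{i \sqrt{156553989138482}}{85292} \approx 146.7 i$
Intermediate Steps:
$n{\left(a,p \right)} = 7$ ($n{\left(a,p \right)} = 7 - 0 = 7 + 0 = 7$)
$B = 170584$ ($B = 56 + 8 \left(7^{2} + 97\right)^{2} = 56 + 8 \left(49 + 97\right)^{2} = 56 + 8 \cdot 146^{2} = 56 + 8 \cdot 21316 = 56 + 170528 = 170584$)
$\sqrt{- \frac{44587}{B} + \left(\left(4587 - 11133\right) + R\right)} = \sqrt{- \frac{44587}{170584} + \left(\left(4587 - 11133\right) - 14974\right)} = \sqrt{\left(-44587\right) \frac{1}{170584} - 21520} = \sqrt{- \frac{44587}{170584} - 21520} = \sqrt{- \frac{3671012267}{170584}} = \frac{i \sqrt{156553989138482}}{85292}$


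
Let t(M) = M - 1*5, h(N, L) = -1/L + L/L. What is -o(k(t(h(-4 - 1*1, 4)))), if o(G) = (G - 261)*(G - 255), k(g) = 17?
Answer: -58072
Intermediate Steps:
h(N, L) = 1 - 1/L (h(N, L) = -1/L + 1 = 1 - 1/L)
t(M) = -5 + M (t(M) = M - 5 = -5 + M)
o(G) = (-261 + G)*(-255 + G)
-o(k(t(h(-4 - 1*1, 4)))) = -(66555 + 17² - 516*17) = -(66555 + 289 - 8772) = -1*58072 = -58072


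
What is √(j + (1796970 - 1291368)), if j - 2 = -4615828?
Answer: 4*I*√256889 ≈ 2027.4*I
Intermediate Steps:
j = -4615826 (j = 2 - 4615828 = -4615826)
√(j + (1796970 - 1291368)) = √(-4615826 + (1796970 - 1291368)) = √(-4615826 + 505602) = √(-4110224) = 4*I*√256889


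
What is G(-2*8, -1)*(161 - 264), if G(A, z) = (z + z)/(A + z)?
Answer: -206/17 ≈ -12.118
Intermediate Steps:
G(A, z) = 2*z/(A + z) (G(A, z) = (2*z)/(A + z) = 2*z/(A + z))
G(-2*8, -1)*(161 - 264) = (2*(-1)/(-2*8 - 1))*(161 - 264) = (2*(-1)/(-16 - 1))*(-103) = (2*(-1)/(-17))*(-103) = (2*(-1)*(-1/17))*(-103) = (2/17)*(-103) = -206/17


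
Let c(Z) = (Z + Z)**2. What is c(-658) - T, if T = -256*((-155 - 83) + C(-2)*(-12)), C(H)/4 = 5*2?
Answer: 1548048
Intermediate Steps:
c(Z) = 4*Z**2 (c(Z) = (2*Z)**2 = 4*Z**2)
C(H) = 40 (C(H) = 4*(5*2) = 4*10 = 40)
T = 183808 (T = -256*((-155 - 83) + 40*(-12)) = -256*(-238 - 480) = -256*(-718) = 183808)
c(-658) - T = 4*(-658)**2 - 1*183808 = 4*432964 - 183808 = 1731856 - 183808 = 1548048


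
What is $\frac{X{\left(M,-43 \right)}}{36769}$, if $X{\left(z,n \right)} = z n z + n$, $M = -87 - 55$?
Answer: $- \frac{867095}{36769} \approx -23.582$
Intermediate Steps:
$M = -142$ ($M = -87 - 55 = -142$)
$X{\left(z,n \right)} = n + n z^{2}$ ($X{\left(z,n \right)} = n z z + n = n z^{2} + n = n + n z^{2}$)
$\frac{X{\left(M,-43 \right)}}{36769} = \frac{\left(-43\right) \left(1 + \left(-142\right)^{2}\right)}{36769} = - 43 \left(1 + 20164\right) \frac{1}{36769} = \left(-43\right) 20165 \cdot \frac{1}{36769} = \left(-867095\right) \frac{1}{36769} = - \frac{867095}{36769}$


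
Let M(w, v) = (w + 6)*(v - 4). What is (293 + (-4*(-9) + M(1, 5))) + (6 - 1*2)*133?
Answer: 868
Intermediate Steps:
M(w, v) = (-4 + v)*(6 + w) (M(w, v) = (6 + w)*(-4 + v) = (-4 + v)*(6 + w))
(293 + (-4*(-9) + M(1, 5))) + (6 - 1*2)*133 = (293 + (-4*(-9) + (-24 - 4*1 + 6*5 + 5*1))) + (6 - 1*2)*133 = (293 + (36 + (-24 - 4 + 30 + 5))) + (6 - 2)*133 = (293 + (36 + 7)) + 4*133 = (293 + 43) + 532 = 336 + 532 = 868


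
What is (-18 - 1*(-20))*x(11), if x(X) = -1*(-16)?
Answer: 32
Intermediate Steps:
x(X) = 16
(-18 - 1*(-20))*x(11) = (-18 - 1*(-20))*16 = (-18 + 20)*16 = 2*16 = 32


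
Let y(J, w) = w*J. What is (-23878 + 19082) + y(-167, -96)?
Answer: 11236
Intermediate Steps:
y(J, w) = J*w
(-23878 + 19082) + y(-167, -96) = (-23878 + 19082) - 167*(-96) = -4796 + 16032 = 11236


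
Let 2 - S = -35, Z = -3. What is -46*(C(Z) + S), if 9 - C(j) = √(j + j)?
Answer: -2116 + 46*I*√6 ≈ -2116.0 + 112.68*I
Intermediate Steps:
S = 37 (S = 2 - 1*(-35) = 2 + 35 = 37)
C(j) = 9 - √2*√j (C(j) = 9 - √(j + j) = 9 - √(2*j) = 9 - √2*√j)
-46*(C(Z) + S) = -46*((9 - √2*√(-3)) + 37) = -46*((9 - √2*I*√3) + 37) = -46*((9 - I*√6) + 37) = -46*(46 - I*√6) = -2116 + 46*I*√6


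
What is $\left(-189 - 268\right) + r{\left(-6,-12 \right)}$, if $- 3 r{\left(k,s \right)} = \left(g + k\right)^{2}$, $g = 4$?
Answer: $- \frac{1375}{3} \approx -458.33$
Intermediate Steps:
$r{\left(k,s \right)} = - \frac{\left(4 + k\right)^{2}}{3}$
$\left(-189 - 268\right) + r{\left(-6,-12 \right)} = \left(-189 - 268\right) - \frac{\left(4 - 6\right)^{2}}{3} = -457 - \frac{\left(-2\right)^{2}}{3} = -457 - \frac{4}{3} = - \frac{1375}{3}$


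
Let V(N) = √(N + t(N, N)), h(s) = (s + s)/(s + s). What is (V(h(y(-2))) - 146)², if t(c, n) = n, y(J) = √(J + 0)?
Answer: (146 - √2)² ≈ 20905.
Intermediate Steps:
y(J) = √J
h(s) = 1 (h(s) = (2*s)/((2*s)) = (2*s)*(1/(2*s)) = 1)
V(N) = √2*√N (V(N) = √(N + N) = √(2*N) = √2*√N)
(V(h(y(-2))) - 146)² = (√2*√1 - 146)² = (√2*1 - 146)² = (√2 - 146)² = (-146 + √2)²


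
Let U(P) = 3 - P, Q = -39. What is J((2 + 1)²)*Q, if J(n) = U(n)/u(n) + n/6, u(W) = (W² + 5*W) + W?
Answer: -1703/30 ≈ -56.767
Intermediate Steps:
u(W) = W² + 6*W
J(n) = n/6 + (3 - n)/(n*(6 + n)) (J(n) = (3 - n)/((n*(6 + n))) + n/6 = (3 - n)*(1/(n*(6 + n))) + n*(⅙) = (3 - n)/(n*(6 + n)) + n/6 = n/6 + (3 - n)/(n*(6 + n)))
J((2 + 1)²)*Q = ((3 - (2 + 1)² + ((2 + 1)²)²*(6 + (2 + 1)²)/6)/(((2 + 1)²)*(6 + (2 + 1)²)))*(-39) = ((3 - 1*3² + (3²)²*(6 + 3²)/6)/((3²)*(6 + 3²)))*(-39) = ((3 - 1*9 + (⅙)*9²*(6 + 9))/(9*(6 + 9)))*(-39) = ((⅑)*(3 - 9 + (⅙)*81*15)/15)*(-39) = ((⅑)*(1/15)*(3 - 9 + 405/2))*(-39) = ((⅑)*(1/15)*(393/2))*(-39) = (131/90)*(-39) = -1703/30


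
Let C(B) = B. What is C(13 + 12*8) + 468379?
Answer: 468488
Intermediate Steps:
C(13 + 12*8) + 468379 = (13 + 12*8) + 468379 = (13 + 96) + 468379 = 109 + 468379 = 468488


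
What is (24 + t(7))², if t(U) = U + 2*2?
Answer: 1225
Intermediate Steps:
t(U) = 4 + U (t(U) = U + 4 = 4 + U)
(24 + t(7))² = (24 + (4 + 7))² = (24 + 11)² = 35² = 1225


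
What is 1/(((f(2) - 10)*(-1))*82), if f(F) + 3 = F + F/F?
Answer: 1/820 ≈ 0.0012195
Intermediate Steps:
f(F) = -2 + F (f(F) = -3 + (F + F/F) = -3 + (F + 1) = -3 + (1 + F) = -2 + F)
1/(((f(2) - 10)*(-1))*82) = 1/((((-2 + 2) - 10)*(-1))*82) = 1/(((0 - 10)*(-1))*82) = 1/(-10*(-1)*82) = 1/(10*82) = 1/820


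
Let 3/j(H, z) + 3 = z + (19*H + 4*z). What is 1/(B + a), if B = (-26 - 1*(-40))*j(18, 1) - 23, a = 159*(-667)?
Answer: -172/18245051 ≈ -9.4272e-6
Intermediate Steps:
a = -106053
j(H, z) = 3/(-3 + 5*z + 19*H) (j(H, z) = 3/(-3 + (z + (19*H + 4*z))) = 3/(-3 + (z + (4*z + 19*H))) = 3/(-3 + (5*z + 19*H)) = 3/(-3 + 5*z + 19*H))
B = -3935/172 (B = (-26 - 1*(-40))*(3/(-3 + 5*1 + 19*18)) - 23 = (-26 + 40)*(3/(-3 + 5 + 342)) - 23 = 14*(3/344) - 23 = 21/172 - 23 = -3935/172 ≈ -22.878)
1/(B + a) = 1/(-3935/172 - 106053) = 1/(-18245051/172) = -172/18245051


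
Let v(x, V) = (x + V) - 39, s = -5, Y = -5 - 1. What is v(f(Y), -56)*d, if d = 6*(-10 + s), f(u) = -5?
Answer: 9000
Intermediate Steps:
Y = -6
v(x, V) = -39 + V + x (v(x, V) = (V + x) - 39 = -39 + V + x)
d = -90 (d = 6*(-10 - 5) = 6*(-15) = -90)
v(f(Y), -56)*d = (-39 - 56 - 5)*(-90) = -100*(-90) = 9000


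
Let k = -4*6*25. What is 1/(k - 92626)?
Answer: -1/93226 ≈ -1.0727e-5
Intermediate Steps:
k = -600 (k = -24*25 = -600)
1/(k - 92626) = 1/(-600 - 92626) = 1/(-93226) = -1/93226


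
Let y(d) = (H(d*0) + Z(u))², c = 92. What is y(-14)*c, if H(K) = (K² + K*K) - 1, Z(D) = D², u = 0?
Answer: 92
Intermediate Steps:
H(K) = -1 + 2*K² (H(K) = (K² + K²) - 1 = 2*K² - 1 = -1 + 2*K²)
y(d) = 1 (y(d) = ((-1 + 2*(d*0)²) + 0²)² = ((-1 + 2*0²) + 0)² = ((-1 + 2*0) + 0)² = ((-1 + 0) + 0)² = (-1 + 0)² = (-1)² = 1)
y(-14)*c = 1*92 = 92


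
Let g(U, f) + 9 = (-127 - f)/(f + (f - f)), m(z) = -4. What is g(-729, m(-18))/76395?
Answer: 29/101860 ≈ 0.00028470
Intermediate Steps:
g(U, f) = -9 + (-127 - f)/f (g(U, f) = -9 + (-127 - f)/(f + (f - f)) = -9 + (-127 - f)/(f + 0) = -9 + (-127 - f)/f)
g(-729, m(-18))/76395 = (-10 - 127/(-4))/76395 = (-10 - 127*(-¼))*(1/76395) = (-10 + 127/4)*(1/76395) = (87/4)*(1/76395) = 29/101860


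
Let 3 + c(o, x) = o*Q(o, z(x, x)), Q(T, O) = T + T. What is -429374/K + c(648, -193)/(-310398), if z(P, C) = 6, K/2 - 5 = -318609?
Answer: -3044345709/1498394612 ≈ -2.0317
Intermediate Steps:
K = -637208 (K = 10 + 2*(-318609) = 10 - 637218 = -637208)
Q(T, O) = 2*T
c(o, x) = -3 + 2*o² (c(o, x) = -3 + o*(2*o) = -3 + 2*o²)
-429374/K + c(648, -193)/(-310398) = -429374/(-637208) + (-3 + 2*648²)/(-310398) = -429374*(-1/637208) + (-3 + 2*419904)*(-1/310398) = 19517/28964 + (-3 + 839808)*(-1/310398) = 19517/28964 + 839805*(-1/310398) = 19517/28964 - 279935/103466 = -3044345709/1498394612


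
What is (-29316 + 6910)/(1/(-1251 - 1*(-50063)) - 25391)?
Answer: 1093681672/1239385491 ≈ 0.88244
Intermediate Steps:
(-29316 + 6910)/(1/(-1251 - 1*(-50063)) - 25391) = -22406/(1/(-1251 + 50063) - 25391) = -22406/(1/48812 - 25391) = -22406/(-1239385491/48812) = -22406*(-48812/1239385491) = 1093681672/1239385491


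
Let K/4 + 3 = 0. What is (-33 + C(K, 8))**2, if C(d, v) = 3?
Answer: 900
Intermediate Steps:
K = -12 (K = -12 + 4*0 = -12 + 0 = -12)
(-33 + C(K, 8))**2 = (-33 + 3)**2 = (-30)**2 = 900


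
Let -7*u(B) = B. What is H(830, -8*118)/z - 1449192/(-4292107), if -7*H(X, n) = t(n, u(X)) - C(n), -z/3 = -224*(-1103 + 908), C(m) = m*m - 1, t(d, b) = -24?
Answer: -831878314751/1312354636320 ≈ -0.63388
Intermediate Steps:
u(B) = -B/7
C(m) = -1 + m**2 (C(m) = m**2 - 1 = -1 + m**2)
z = -131040 (z = -(-672)*(-1103 + 908) = -(-672)*(-195) = -3*43680 = -131040)
H(X, n) = 23/7 + n**2/7 (H(X, n) = -(-24 - (-1 + n**2))/7 = -(-24 + (1 - n**2))/7 = -(-23 - n**2)/7 = 23/7 + n**2/7)
H(830, -8*118)/z - 1449192/(-4292107) = (23/7 + (-8*118)**2/7)/(-131040) - 1449192/(-4292107) = (23/7 + (1/7)*(-944)**2)*(-1/131040) - 1449192*(-1/4292107) = (23/7 + (1/7)*891136)*(-1/131040) + 1449192/4292107 = (23/7 + 891136/7)*(-1/131040) + 1449192/4292107 = (891159/7)*(-1/131040) + 1449192/4292107 = -297053/305760 + 1449192/4292107 = -831878314751/1312354636320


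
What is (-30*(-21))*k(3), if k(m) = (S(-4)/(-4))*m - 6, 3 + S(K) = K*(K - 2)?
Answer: -27405/2 ≈ -13703.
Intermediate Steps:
S(K) = -3 + K*(-2 + K) (S(K) = -3 + K*(K - 2) = -3 + K*(-2 + K))
k(m) = -6 - 21*m/4 (k(m) = ((-3 + (-4)² - 2*(-4))/(-4))*m - 6 = (-(-3 + 16 + 8)/4)*m - 6 = (-¼*21)*m - 6 = -21*m/4 - 6 = -6 - 21*m/4)
(-30*(-21))*k(3) = (-30*(-21))*(-6 - 21/4*3) = 630*(-6 - 63/4) = 630*(-87/4) = -27405/2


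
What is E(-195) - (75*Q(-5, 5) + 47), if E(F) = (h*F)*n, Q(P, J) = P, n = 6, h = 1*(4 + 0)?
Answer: -4352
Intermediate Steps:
h = 4 (h = 1*4 = 4)
E(F) = 24*F (E(F) = (4*F)*6 = 24*F)
E(-195) - (75*Q(-5, 5) + 47) = 24*(-195) - (75*(-5) + 47) = -4680 - (-375 + 47) = -4680 - 1*(-328) = -4680 + 328 = -4352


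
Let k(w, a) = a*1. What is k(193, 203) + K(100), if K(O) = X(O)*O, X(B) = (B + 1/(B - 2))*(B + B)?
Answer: 98019947/49 ≈ 2.0004e+6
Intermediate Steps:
k(w, a) = a
X(B) = 2*B*(B + 1/(-2 + B)) (X(B) = (B + 1/(-2 + B))*(2*B) = 2*B*(B + 1/(-2 + B)))
K(O) = 2*O**2*(1 + O**2 - 2*O)/(-2 + O) (K(O) = (2*O*(1 + O**2 - 2*O)/(-2 + O))*O = 2*O**2*(1 + O**2 - 2*O)/(-2 + O))
k(193, 203) + K(100) = 203 + 2*100**2*(1 + 100**2 - 2*100)/(-2 + 100) = 203 + 2*10000*(1 + 10000 - 200)/98 = 203 + 2*10000*(1/98)*9801 = 203 + 98010000/49 = 98019947/49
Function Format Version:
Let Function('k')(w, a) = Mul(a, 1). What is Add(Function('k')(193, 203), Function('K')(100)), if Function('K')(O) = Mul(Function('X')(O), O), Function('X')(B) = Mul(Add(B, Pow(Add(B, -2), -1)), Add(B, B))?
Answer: Rational(98019947, 49) ≈ 2.0004e+6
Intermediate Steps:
Function('k')(w, a) = a
Function('X')(B) = Mul(2, B, Add(B, Pow(Add(-2, B), -1))) (Function('X')(B) = Mul(Add(B, Pow(Add(-2, B), -1)), Mul(2, B)) = Mul(2, B, Add(B, Pow(Add(-2, B), -1))))
Function('K')(O) = Mul(2, Pow(O, 2), Pow(Add(-2, O), -1), Add(1, Pow(O, 2), Mul(-2, O))) (Function('K')(O) = Mul(Mul(2, O, Pow(Add(-2, O), -1), Add(1, Pow(O, 2), Mul(-2, O))), O) = Mul(2, Pow(O, 2), Pow(Add(-2, O), -1), Add(1, Pow(O, 2), Mul(-2, O))))
Add(Function('k')(193, 203), Function('K')(100)) = Add(203, Mul(2, Pow(100, 2), Pow(Add(-2, 100), -1), Add(1, Pow(100, 2), Mul(-2, 100)))) = Add(203, Mul(2, 10000, Pow(98, -1), Add(1, 10000, -200))) = Add(203, Mul(2, 10000, Rational(1, 98), 9801)) = Add(203, Rational(98010000, 49)) = Rational(98019947, 49)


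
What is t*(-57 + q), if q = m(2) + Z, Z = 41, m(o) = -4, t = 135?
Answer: -2700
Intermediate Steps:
q = 37 (q = -4 + 41 = 37)
t*(-57 + q) = 135*(-57 + 37) = 135*(-20) = -2700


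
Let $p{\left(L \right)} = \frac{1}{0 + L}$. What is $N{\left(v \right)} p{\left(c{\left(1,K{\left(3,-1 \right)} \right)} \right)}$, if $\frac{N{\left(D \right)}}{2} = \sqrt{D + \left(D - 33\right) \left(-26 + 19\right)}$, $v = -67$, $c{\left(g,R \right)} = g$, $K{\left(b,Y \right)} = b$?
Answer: $2 \sqrt{633} \approx 50.319$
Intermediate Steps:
$p{\left(L \right)} = \frac{1}{L}$
$N{\left(D \right)} = 2 \sqrt{231 - 6 D}$ ($N{\left(D \right)} = 2 \sqrt{D + \left(D - 33\right) \left(-26 + 19\right)} = 2 \sqrt{D + \left(-33 + D\right) \left(-7\right)} = 2 \sqrt{D - \left(-231 + 7 D\right)} = 2 \sqrt{231 - 6 D}$)
$N{\left(v \right)} p{\left(c{\left(1,K{\left(3,-1 \right)} \right)} \right)} = \frac{2 \sqrt{231 - -402}}{1} = 2 \sqrt{231 + 402} \cdot 1 = 2 \sqrt{633} \cdot 1 = 2 \sqrt{633}$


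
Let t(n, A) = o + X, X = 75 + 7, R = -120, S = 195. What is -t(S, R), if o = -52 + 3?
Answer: -33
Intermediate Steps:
X = 82
o = -49
t(n, A) = 33 (t(n, A) = -49 + 82 = 33)
-t(S, R) = -1*33 = -33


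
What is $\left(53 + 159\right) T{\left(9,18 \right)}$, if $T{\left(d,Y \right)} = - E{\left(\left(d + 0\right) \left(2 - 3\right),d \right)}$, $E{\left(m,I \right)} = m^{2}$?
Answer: $-17172$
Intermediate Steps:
$T{\left(d,Y \right)} = - d^{2}$ ($T{\left(d,Y \right)} = - \left(\left(d + 0\right) \left(2 - 3\right)\right)^{2} = - \left(d \left(-1\right)\right)^{2} = - \left(- d\right)^{2} = - d^{2}$)
$\left(53 + 159\right) T{\left(9,18 \right)} = \left(53 + 159\right) \left(- 9^{2}\right) = 212 \left(\left(-1\right) 81\right) = 212 \left(-81\right) = -17172$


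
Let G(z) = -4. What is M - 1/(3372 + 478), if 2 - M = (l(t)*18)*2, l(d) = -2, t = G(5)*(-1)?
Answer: 284899/3850 ≈ 74.000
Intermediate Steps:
t = 4 (t = -4*(-1) = 4)
M = 74 (M = 2 - (-2*18)*2 = 2 - (-36)*2 = 2 - 1*(-72) = 2 + 72 = 74)
M - 1/(3372 + 478) = 74 - 1/(3372 + 478) = 74 - 1/3850 = 284899/3850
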